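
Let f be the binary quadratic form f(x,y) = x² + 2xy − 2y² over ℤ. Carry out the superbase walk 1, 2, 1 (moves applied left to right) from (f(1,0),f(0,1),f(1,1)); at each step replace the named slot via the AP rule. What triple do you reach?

start (1,-2,1) = (f(1,0),f(0,1),f(1,1))
replace slot 1: 2·((-2)+1) − 1 = -3 → (-3,-2,1)
replace slot 2: 2·((-3)+1) − (-2) = -2 → (-3,-2,1)
replace slot 1: 2·((-2)+1) − (-3) = 1 → (1,-2,1)

1,-2,1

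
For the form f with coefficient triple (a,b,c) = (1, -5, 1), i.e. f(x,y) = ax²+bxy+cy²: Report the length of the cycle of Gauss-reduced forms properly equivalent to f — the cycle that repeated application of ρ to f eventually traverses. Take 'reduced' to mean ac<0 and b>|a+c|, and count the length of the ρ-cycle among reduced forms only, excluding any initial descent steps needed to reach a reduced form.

D = 21, ⌊√D⌋ = 4
descent: ρ → (1,3,-3)  [lands on river]
river: ρ → (-3,3,1)
ρ-cycle length = 2 (tail of 1 descent step not counted)

2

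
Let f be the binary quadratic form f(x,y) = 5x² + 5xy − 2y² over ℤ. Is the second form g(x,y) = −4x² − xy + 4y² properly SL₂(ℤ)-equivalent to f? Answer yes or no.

D₁ = 65, D₂ = 65
river cycle of f (length 6): (-2, 7, 2), (2, 5, -5), (-5, 5, 2), (2, 7, -2), (-2, 5, 5), (5, 5, -2)
river cycle of g (length 6): (4, 1, -4), (-4, 7, 1), (1, 7, -4), (-4, 1, 4), (4, 7, -1), (-1, 7, 4)
cycles differ ⇒ inequivalent

no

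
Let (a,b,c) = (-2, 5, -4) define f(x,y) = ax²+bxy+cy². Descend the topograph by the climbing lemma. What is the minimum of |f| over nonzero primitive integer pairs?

translate: b→-1 (≡-5 mod 4), so (2,-5,4)→(2,-1,1)
flip: (2,-1,1)→(1,1,2)
reduced (well bottom): (1,1,2) with a≤c, −a<b≤a
well minimum |f| = |-1| = 1 (negative-definite)

1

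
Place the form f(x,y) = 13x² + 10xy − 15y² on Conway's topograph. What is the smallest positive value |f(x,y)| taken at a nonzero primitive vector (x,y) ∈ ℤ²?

river: ρ → (-15,20,8)
river: ρ → (8,28,-3)
river: ρ → (-3,26,17)
river: ρ → (17,8,-12)
river: ρ → (-12,16,13)
river: ρ → (13,10,-15)
closes: descent 0, river 6
min |a| on river = 3

3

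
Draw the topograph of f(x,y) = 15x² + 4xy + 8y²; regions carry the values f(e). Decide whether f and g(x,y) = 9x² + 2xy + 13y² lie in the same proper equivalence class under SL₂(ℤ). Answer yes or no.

D₁ = -464, D₂ = -464
f: flip: (15,4,8)→(8,-4,15)
f: reduced (well bottom): (8,-4,15) with a≤c, −a<b≤a
g: reduced (well bottom): (9,2,13) with a≤c, −a<b≤a
reduced forms (8, -4, 15) vs (9, 2, 13) ⇒ inequivalent

no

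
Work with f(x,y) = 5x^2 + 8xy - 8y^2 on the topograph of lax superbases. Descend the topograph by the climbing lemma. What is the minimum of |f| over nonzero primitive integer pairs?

river: ρ → (-8,8,5)
river: ρ → (5,12,-4)
river: ρ → (-4,12,5)
river: ρ → (5,8,-8)
closes: descent 0, river 4
min |a| on river = 4

4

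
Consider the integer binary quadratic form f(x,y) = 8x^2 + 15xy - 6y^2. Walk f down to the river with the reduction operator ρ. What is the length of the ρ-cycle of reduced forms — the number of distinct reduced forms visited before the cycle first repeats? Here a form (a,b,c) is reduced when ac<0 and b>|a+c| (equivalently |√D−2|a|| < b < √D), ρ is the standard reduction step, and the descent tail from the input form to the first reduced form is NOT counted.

D = 417, ⌊√D⌋ = 20
river: ρ → (-6,9,14)
river: ρ → (14,19,-1)
river: ρ → (-1,19,14)
river: ρ → (14,9,-6)
river: ρ → (-6,15,8)
river: ρ → (8,17,-4)
river: ρ → (-4,15,12)
river: ρ → (12,9,-7)
river: ρ → (-7,19,2)
river: ρ → (2,17,-16)
river: ρ → (-16,15,3)
river: ρ → (3,15,-16)
river: ρ → (-16,17,2)
river: ρ → (2,19,-7)
river: ρ → (-7,9,12)
river: ρ → (12,15,-4)
river: ρ → (-4,17,8)
river: ρ → (8,15,-6)
ρ-cycle length = 18 (tail of 0 descent steps not counted)

18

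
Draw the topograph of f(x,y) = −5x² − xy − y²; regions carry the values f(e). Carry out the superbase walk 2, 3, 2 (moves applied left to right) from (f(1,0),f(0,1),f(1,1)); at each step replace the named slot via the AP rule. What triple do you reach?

start (-5,-1,-7) = (f(1,0),f(0,1),f(1,1))
replace slot 2: 2·((-5)+(-7)) − (-1) = -23 → (-5,-23,-7)
replace slot 3: 2·((-5)+(-23)) − (-7) = -49 → (-5,-23,-49)
replace slot 2: 2·((-5)+(-49)) − (-23) = -85 → (-5,-85,-49)

-5,-85,-49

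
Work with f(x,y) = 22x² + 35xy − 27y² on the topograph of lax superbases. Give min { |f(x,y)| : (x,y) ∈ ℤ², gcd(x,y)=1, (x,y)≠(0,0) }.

river: ρ → (-27,19,30)
river: ρ → (30,41,-16)
river: ρ → (-16,55,9)
river: ρ → (9,53,-22)
river: ρ → (-22,35,27)
river: ρ → (27,19,-30)
river: ρ → (-30,41,16)
river: ρ → (16,55,-9)
river: ρ → (-9,53,22)
river: ρ → (22,35,-27)
closes: descent 0, river 10
min |a| on river = 9

9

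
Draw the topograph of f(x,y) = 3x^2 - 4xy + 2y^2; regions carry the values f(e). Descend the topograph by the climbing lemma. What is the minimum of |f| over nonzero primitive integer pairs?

translate: b→2 (≡-4 mod 6), so (3,-4,2)→(3,2,1)
flip: (3,2,1)→(1,-2,3)
translate: b→0 (≡-2 mod 2), so (1,-2,3)→(1,0,2)
reduced (well bottom): (1,0,2) with a≤c, −a<b≤a
well minimum = a = 1

1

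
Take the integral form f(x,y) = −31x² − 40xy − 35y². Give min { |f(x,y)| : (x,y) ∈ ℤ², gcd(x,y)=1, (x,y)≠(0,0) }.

translate: b→-22 (≡40 mod 62), so (31,40,35)→(31,-22,26)
flip: (31,-22,26)→(26,22,31)
reduced (well bottom): (26,22,31) with a≤c, −a<b≤a
well minimum |f| = |-26| = 26 (negative-definite)

26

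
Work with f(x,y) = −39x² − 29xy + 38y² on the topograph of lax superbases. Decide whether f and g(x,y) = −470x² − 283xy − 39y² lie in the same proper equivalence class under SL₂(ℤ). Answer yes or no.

D₁ = 6769, D₂ = 6769
river cycle of f (length 138): (38, 29, -39), (-39, 49, 28), (28, 63, -25), (-25, 37, 54), (54, 71, -8), (-8, 73, 45), (45, 17, -36), (-36, 55, 26), (26, 49, -42), (-42, 35, 33), … (128 more)
river cycle of g (length 138): (-39, 49, 28), (28, 63, -25), (-25, 37, 54), (54, 71, -8), (-8, 73, 45), (45, 17, -36), (-36, 55, 26), (26, 49, -42), (-42, 35, 33), (33, 31, -44), … (128 more)
cycles coincide ⇒ equivalent

yes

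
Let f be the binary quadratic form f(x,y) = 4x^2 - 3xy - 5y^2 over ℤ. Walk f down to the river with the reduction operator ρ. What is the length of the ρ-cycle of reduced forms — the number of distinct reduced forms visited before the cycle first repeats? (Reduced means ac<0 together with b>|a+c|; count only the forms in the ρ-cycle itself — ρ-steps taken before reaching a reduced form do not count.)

D = 89, ⌊√D⌋ = 9
descent: ρ → (-5,3,4)  [lands on river]
river: ρ → (4,5,-4)
river: ρ → (-4,3,5)
river: ρ → (5,7,-2)
river: ρ → (-2,9,1)
river: ρ → (1,9,-2)
river: ρ → (-2,7,5)
river: ρ → (5,3,-4)
river: ρ → (-4,5,4)
river: ρ → (4,3,-5)
river: ρ → (-5,7,2)
river: ρ → (2,9,-1)
river: ρ → (-1,9,2)
river: ρ → (2,7,-5)
ρ-cycle length = 14 (tail of 1 descent step not counted)

14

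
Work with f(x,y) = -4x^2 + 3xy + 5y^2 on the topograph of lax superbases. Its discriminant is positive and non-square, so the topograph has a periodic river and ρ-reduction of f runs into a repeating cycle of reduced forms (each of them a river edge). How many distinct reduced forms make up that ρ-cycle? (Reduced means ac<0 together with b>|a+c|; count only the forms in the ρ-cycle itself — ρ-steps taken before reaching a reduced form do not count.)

D = 89, ⌊√D⌋ = 9
river: ρ → (5,7,-2)
river: ρ → (-2,9,1)
river: ρ → (1,9,-2)
river: ρ → (-2,7,5)
river: ρ → (5,3,-4)
river: ρ → (-4,5,4)
river: ρ → (4,3,-5)
river: ρ → (-5,7,2)
river: ρ → (2,9,-1)
river: ρ → (-1,9,2)
river: ρ → (2,7,-5)
river: ρ → (-5,3,4)
river: ρ → (4,5,-4)
river: ρ → (-4,3,5)
ρ-cycle length = 14 (tail of 0 descent steps not counted)

14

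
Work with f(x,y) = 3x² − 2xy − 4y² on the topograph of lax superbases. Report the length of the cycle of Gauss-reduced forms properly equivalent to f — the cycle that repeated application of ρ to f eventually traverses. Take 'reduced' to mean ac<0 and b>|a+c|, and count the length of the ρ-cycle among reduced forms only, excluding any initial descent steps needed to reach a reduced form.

D = 52, ⌊√D⌋ = 7
descent: ρ → (-4,2,3)  [lands on river]
river: ρ → (3,4,-3)
river: ρ → (-3,2,4)
river: ρ → (4,6,-1)
river: ρ → (-1,6,4)
river: ρ → (4,2,-3)
river: ρ → (-3,4,3)
river: ρ → (3,2,-4)
river: ρ → (-4,6,1)
river: ρ → (1,6,-4)
ρ-cycle length = 10 (tail of 1 descent step not counted)

10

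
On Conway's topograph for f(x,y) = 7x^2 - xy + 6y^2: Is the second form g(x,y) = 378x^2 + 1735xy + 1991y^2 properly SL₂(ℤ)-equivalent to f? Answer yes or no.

D₁ = -167, D₂ = -167
f: flip: (7,-1,6)→(6,1,7)
f: reduced (well bottom): (6,1,7) with a≤c, −a<b≤a
g: translate: b→223 (≡1735 mod 756), so (378,1735,1991)→(378,223,33)
g: flip: (378,223,33)→(33,-223,378)
g: translate: b→-25 (≡-223 mod 66), so (33,-223,378)→(33,-25,6)
g: flip: (33,-25,6)→(6,25,33)
g: translate: b→1 (≡25 mod 12), so (6,25,33)→(6,1,7)
g: reduced (well bottom): (6,1,7) with a≤c, −a<b≤a
reduced forms (6, 1, 7) vs (6, 1, 7) ⇒ equivalent

yes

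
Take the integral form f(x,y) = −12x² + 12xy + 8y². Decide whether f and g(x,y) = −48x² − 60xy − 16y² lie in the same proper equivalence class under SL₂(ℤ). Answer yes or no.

D₁ = 528, D₂ = 528
river cycle of f (length 4): (8, 20, -4), (-4, 20, 8), (8, 12, -12), (-12, 12, 8)
river cycle of g (length 4): (8, 20, -4), (-4, 20, 8), (8, 12, -12), (-12, 12, 8)
cycles coincide ⇒ equivalent

yes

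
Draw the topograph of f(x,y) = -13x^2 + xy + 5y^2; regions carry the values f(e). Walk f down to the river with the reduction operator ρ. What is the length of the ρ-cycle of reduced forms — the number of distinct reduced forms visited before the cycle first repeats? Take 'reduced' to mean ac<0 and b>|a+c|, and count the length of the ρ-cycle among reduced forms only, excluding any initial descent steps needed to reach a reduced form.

D = 261, ⌊√D⌋ = 16
descent: ρ → (5,9,-9)  [lands on river]
river: ρ → (-9,9,5)
river: ρ → (5,11,-7)
river: ρ → (-7,3,9)
river: ρ → (9,15,-1)
river: ρ → (-1,15,9)
river: ρ → (9,3,-7)
river: ρ → (-7,11,5)
ρ-cycle length = 8 (tail of 1 descent step not counted)

8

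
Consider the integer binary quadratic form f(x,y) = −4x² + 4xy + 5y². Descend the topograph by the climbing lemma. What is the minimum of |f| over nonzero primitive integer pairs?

river: ρ → (5,6,-3)
river: ρ → (-3,6,5)
river: ρ → (5,4,-4)
river: ρ → (-4,4,5)
closes: descent 0, river 4
min |a| on river = 3

3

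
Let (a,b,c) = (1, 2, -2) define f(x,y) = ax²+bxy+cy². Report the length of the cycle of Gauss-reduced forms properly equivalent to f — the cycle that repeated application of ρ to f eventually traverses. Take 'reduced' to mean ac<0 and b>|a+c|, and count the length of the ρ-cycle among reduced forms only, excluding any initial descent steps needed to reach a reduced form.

D = 12, ⌊√D⌋ = 3
river: ρ → (-2,2,1)
river: ρ → (1,2,-2)
ρ-cycle length = 2 (tail of 0 descent steps not counted)

2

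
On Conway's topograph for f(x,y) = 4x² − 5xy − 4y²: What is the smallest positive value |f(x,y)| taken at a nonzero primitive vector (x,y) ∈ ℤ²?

descent: ρ → (-4,5,4)  [lands on river]
river: ρ → (4,3,-5)
river: ρ → (-5,7,2)
river: ρ → (2,9,-1)
river: ρ → (-1,9,2)
river: ρ → (2,7,-5)
river: ρ → (-5,3,4)
river: ρ → (4,5,-4)
river: ρ → (-4,3,5)
river: ρ → (5,7,-2)
river: ρ → (-2,9,1)
river: ρ → (1,9,-2)
river: ρ → (-2,7,5)
river: ρ → (5,3,-4)
closes: descent 1, river 14
min |a| on river = 1

1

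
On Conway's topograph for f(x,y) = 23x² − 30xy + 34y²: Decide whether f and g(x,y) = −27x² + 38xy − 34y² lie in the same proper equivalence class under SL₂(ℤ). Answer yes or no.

D₁ = -2228, D₂ = -2228
f: translate: b→16 (≡-30 mod 46), so (23,-30,34)→(23,16,27)
f: reduced (well bottom): (23,16,27) with a≤c, −a<b≤a
g is negative-definite; reduce −g:
−g: translate: b→16 (≡-38 mod 54), so (27,-38,34)→(27,16,23)
−g: flip: (27,16,23)→(23,-16,27)
−g: reduced (well bottom): (23,-16,27) with a≤c, −a<b≤a
flip sign back: reduced form of g is (-23,16,-27)
reduced forms (23, 16, 27) vs (-23, 16, -27) ⇒ inequivalent

no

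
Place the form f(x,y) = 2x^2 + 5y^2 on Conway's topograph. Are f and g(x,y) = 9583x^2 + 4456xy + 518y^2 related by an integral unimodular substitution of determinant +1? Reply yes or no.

D₁ = -40, D₂ = -40
f: reduced (well bottom): (2,0,5) with a≤c, −a<b≤a
g: flip: (9583,4456,518)→(518,-4456,9583)
g: translate: b→-312 (≡-4456 mod 1036), so (518,-4456,9583)→(518,-312,47)
g: flip: (518,-312,47)→(47,312,518)
g: translate: b→30 (≡312 mod 94), so (47,312,518)→(47,30,5)
g: flip: (47,30,5)→(5,-30,47)
g: translate: b→0 (≡-30 mod 10), so (5,-30,47)→(5,0,2)
g: flip: (5,0,2)→(2,0,5)
g: reduced (well bottom): (2,0,5) with a≤c, −a<b≤a
reduced forms (2, 0, 5) vs (2, 0, 5) ⇒ equivalent

yes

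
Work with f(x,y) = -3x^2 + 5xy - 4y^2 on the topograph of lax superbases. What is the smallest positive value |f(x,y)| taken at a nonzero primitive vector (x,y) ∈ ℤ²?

translate: b→1 (≡-5 mod 6), so (3,-5,4)→(3,1,2)
flip: (3,1,2)→(2,-1,3)
reduced (well bottom): (2,-1,3) with a≤c, −a<b≤a
well minimum |f| = |-2| = 2 (negative-definite)

2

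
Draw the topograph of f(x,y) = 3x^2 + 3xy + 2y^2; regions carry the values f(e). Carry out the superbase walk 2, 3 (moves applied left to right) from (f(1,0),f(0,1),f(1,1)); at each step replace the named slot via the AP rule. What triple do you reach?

start (3,2,8) = (f(1,0),f(0,1),f(1,1))
replace slot 2: 2·(3+8) − 2 = 20 → (3,20,8)
replace slot 3: 2·(3+20) − 8 = 38 → (3,20,38)

3,20,38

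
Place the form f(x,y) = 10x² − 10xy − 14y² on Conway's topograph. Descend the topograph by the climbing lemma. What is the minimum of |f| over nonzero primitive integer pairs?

descent: ρ → (-14,10,10)  [lands on river]
river: ρ → (10,10,-14)
river: ρ → (-14,18,6)
river: ρ → (6,18,-14)
closes: descent 1, river 4
min |a| on river = 6

6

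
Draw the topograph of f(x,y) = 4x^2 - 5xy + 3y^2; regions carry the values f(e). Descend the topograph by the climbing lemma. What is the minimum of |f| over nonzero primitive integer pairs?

translate: b→3 (≡-5 mod 8), so (4,-5,3)→(4,3,2)
flip: (4,3,2)→(2,-3,4)
translate: b→1 (≡-3 mod 4), so (2,-3,4)→(2,1,3)
reduced (well bottom): (2,1,3) with a≤c, −a<b≤a
well minimum = a = 2

2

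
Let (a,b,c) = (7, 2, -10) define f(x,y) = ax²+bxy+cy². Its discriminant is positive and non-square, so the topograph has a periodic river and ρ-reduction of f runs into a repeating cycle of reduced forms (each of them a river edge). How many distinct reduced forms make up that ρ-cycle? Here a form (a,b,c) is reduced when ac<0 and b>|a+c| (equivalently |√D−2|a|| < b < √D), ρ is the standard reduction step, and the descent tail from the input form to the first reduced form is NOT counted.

D = 284, ⌊√D⌋ = 16
descent: ρ → (-10,-2,7)
descent: ρ → (7,16,-1)  [lands on river]
river: ρ → (-1,16,7)
river: ρ → (7,12,-5)
river: ρ → (-5,8,11)
river: ρ → (11,14,-2)
river: ρ → (-2,14,11)
river: ρ → (11,8,-5)
river: ρ → (-5,12,7)
ρ-cycle length = 8 (tail of 2 descent steps not counted)

8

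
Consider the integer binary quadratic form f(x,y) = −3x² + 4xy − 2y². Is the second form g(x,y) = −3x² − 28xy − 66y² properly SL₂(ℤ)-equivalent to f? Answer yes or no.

D₁ = -8, D₂ = -8
f is negative-definite; reduce −f:
−f: translate: b→2 (≡-4 mod 6), so (3,-4,2)→(3,2,1)
−f: flip: (3,2,1)→(1,-2,3)
−f: translate: b→0 (≡-2 mod 2), so (1,-2,3)→(1,0,2)
−f: reduced (well bottom): (1,0,2) with a≤c, −a<b≤a
flip sign back: reduced form of f is (-1,0,-2)
g is negative-definite; reduce −g:
−g: translate: b→-2 (≡28 mod 6), so (3,28,66)→(3,-2,1)
−g: flip: (3,-2,1)→(1,2,3)
−g: translate: b→0 (≡2 mod 2), so (1,2,3)→(1,0,2)
−g: reduced (well bottom): (1,0,2) with a≤c, −a<b≤a
flip sign back: reduced form of g is (-1,0,-2)
reduced forms (-1, 0, -2) vs (-1, 0, -2) ⇒ equivalent

yes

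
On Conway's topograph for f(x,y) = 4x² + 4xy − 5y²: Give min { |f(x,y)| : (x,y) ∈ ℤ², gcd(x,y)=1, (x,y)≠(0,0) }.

river: ρ → (-5,6,3)
river: ρ → (3,6,-5)
river: ρ → (-5,4,4)
river: ρ → (4,4,-5)
closes: descent 0, river 4
min |a| on river = 3

3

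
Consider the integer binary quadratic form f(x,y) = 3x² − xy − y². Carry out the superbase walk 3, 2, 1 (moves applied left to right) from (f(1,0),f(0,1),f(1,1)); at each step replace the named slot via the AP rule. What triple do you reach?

start (3,-1,1) = (f(1,0),f(0,1),f(1,1))
replace slot 3: 2·(3+(-1)) − 1 = 3 → (3,-1,3)
replace slot 2: 2·(3+3) − (-1) = 13 → (3,13,3)
replace slot 1: 2·(13+3) − 3 = 29 → (29,13,3)

29,13,3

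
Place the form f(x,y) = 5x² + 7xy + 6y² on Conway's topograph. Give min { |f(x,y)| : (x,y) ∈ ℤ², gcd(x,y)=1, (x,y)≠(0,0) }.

translate: b→-3 (≡7 mod 10), so (5,7,6)→(5,-3,4)
flip: (5,-3,4)→(4,3,5)
reduced (well bottom): (4,3,5) with a≤c, −a<b≤a
well minimum = a = 4

4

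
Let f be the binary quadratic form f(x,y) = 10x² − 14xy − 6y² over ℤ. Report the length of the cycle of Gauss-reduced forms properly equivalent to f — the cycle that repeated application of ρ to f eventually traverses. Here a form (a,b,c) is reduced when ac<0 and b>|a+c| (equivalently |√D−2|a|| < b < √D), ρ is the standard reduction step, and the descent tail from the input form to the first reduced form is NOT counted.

D = 436, ⌊√D⌋ = 20
descent: ρ → (-6,14,10)  [lands on river]
river: ρ → (10,6,-10)
river: ρ → (-10,14,6)
river: ρ → (6,10,-14)
river: ρ → (-14,18,2)
river: ρ → (2,18,-14)
river: ρ → (-14,10,6)
river: ρ → (6,14,-10)
river: ρ → (-10,6,10)
river: ρ → (10,14,-6)
river: ρ → (-6,10,14)
river: ρ → (14,18,-2)
river: ρ → (-2,18,14)
river: ρ → (14,10,-6)
ρ-cycle length = 14 (tail of 1 descent step not counted)

14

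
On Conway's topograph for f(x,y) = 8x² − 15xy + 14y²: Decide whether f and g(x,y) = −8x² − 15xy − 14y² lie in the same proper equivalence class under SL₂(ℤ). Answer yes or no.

D₁ = -223, D₂ = -223
f: translate: b→1 (≡-15 mod 16), so (8,-15,14)→(8,1,7)
f: flip: (8,1,7)→(7,-1,8)
f: reduced (well bottom): (7,-1,8) with a≤c, −a<b≤a
g is negative-definite; reduce −g:
−g: translate: b→-1 (≡15 mod 16), so (8,15,14)→(8,-1,7)
−g: flip: (8,-1,7)→(7,1,8)
−g: reduced (well bottom): (7,1,8) with a≤c, −a<b≤a
flip sign back: reduced form of g is (-7,-1,-8)
reduced forms (7, -1, 8) vs (-7, -1, -8) ⇒ inequivalent

no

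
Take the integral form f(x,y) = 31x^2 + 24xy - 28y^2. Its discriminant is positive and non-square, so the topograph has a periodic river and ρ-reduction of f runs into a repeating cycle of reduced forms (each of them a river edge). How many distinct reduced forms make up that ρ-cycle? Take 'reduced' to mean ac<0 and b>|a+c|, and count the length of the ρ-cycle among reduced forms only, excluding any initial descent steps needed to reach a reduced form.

D = 4048, ⌊√D⌋ = 63
river: ρ → (-28,32,27)
river: ρ → (27,22,-33)
river: ρ → (-33,44,16)
river: ρ → (16,52,-21)
river: ρ → (-21,32,36)
river: ρ → (36,40,-17)
river: ρ → (-17,62,3)
river: ρ → (3,58,-57)
river: ρ → (-57,56,4)
river: ρ → (4,56,-57)
river: ρ → (-57,58,3)
river: ρ → (3,62,-17)
river: ρ → (-17,40,36)
river: ρ → (36,32,-21)
river: ρ → (-21,52,16)
river: ρ → (16,44,-33)
river: ρ → (-33,22,27)
river: ρ → (27,32,-28)
river: ρ → (-28,24,31)
river: ρ → (31,38,-21)
river: ρ → (-21,46,23)
river: ρ → (23,46,-21)
river: ρ → (-21,38,31)
river: ρ → (31,24,-28)
ρ-cycle length = 24 (tail of 0 descent steps not counted)

24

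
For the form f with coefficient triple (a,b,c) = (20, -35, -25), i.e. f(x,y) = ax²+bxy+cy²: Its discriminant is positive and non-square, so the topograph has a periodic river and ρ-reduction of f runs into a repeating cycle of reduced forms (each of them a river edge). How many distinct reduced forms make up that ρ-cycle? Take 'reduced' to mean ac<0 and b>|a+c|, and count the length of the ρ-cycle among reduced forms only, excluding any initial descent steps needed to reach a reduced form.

D = 3225, ⌊√D⌋ = 56
descent: ρ → (-25,35,20)  [lands on river]
river: ρ → (20,45,-15)
river: ρ → (-15,45,20)
river: ρ → (20,35,-25)
river: ρ → (-25,15,30)
river: ρ → (30,45,-10)
river: ρ → (-10,55,5)
river: ρ → (5,55,-10)
river: ρ → (-10,45,30)
river: ρ → (30,15,-25)
ρ-cycle length = 10 (tail of 1 descent step not counted)

10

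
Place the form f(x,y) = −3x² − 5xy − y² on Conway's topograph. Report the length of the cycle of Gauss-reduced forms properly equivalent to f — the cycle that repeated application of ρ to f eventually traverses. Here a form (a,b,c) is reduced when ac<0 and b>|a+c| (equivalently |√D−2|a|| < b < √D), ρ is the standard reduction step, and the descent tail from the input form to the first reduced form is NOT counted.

D = 13, ⌊√D⌋ = 3
descent: ρ → (-1,3,1)  [lands on river]
river: ρ → (1,3,-1)
ρ-cycle length = 2 (tail of 1 descent step not counted)

2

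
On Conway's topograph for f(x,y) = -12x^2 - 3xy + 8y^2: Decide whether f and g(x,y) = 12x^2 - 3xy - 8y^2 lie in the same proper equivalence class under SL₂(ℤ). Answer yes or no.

D₁ = 393, D₂ = 393
river cycle of f (length 16): (8, 19, -1), (-1, 19, 8), (8, 13, -7), (-7, 15, 6), (6, 9, -13), (-13, 17, 2), (2, 19, -4), (-4, 13, 14), (14, 15, -3), (-3, 15, 14), … (6 more)
river cycle of g (length 16): (-8, 19, 1), (1, 19, -8), (-8, 13, 7), (7, 15, -6), (-6, 9, 13), (13, 17, -2), (-2, 19, 4), (4, 13, -14), (-14, 15, 3), (3, 15, -14), … (6 more)
cycles differ ⇒ inequivalent

no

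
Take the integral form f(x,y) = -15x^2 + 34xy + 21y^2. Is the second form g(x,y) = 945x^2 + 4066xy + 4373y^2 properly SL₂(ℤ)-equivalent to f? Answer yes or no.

D₁ = 2416, D₂ = 2416
river cycle of f (length 44): (21, 8, -28), (-28, 48, 1), (1, 48, -28), (-28, 8, 21), (21, 34, -15), (-15, 26, 29), (29, 32, -12), (-12, 40, 17), (17, 28, -24), (-24, 20, 21), … (34 more)
river cycle of g (length 44): (21, 8, -28), (-28, 48, 1), (1, 48, -28), (-28, 8, 21), (21, 34, -15), (-15, 26, 29), (29, 32, -12), (-12, 40, 17), (17, 28, -24), (-24, 20, 21), … (34 more)
cycles coincide ⇒ equivalent

yes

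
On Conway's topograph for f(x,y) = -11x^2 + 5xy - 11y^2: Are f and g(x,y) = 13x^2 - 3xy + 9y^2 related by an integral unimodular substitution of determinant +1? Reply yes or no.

D₁ = -459, D₂ = -459
f is negative-definite; reduce −f:
−f: flip: (11,-5,11)→(11,5,11)
−f: reduced (well bottom): (11,5,11) with a≤c, −a<b≤a
flip sign back: reduced form of f is (-11,-5,-11)
g: flip: (13,-3,9)→(9,3,13)
g: reduced (well bottom): (9,3,13) with a≤c, −a<b≤a
reduced forms (-11, -5, -11) vs (9, 3, 13) ⇒ inequivalent

no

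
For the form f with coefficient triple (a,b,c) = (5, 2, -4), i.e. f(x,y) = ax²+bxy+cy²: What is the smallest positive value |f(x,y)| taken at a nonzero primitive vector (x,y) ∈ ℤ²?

river: ρ → (-4,6,3)
river: ρ → (3,6,-4)
river: ρ → (-4,2,5)
river: ρ → (5,8,-1)
river: ρ → (-1,8,5)
river: ρ → (5,2,-4)
closes: descent 0, river 6
min |a| on river = 1

1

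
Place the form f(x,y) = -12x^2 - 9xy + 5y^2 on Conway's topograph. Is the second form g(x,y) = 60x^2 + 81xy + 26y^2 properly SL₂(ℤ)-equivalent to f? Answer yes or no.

D₁ = 321, D₂ = 321
river cycle of f (length 6): (5, 9, -12), (-12, 15, 2), (2, 17, -4), (-4, 15, 6), (6, 9, -10), (-10, 11, 5)
river cycle of g (length 6): (2, 17, -4), (-4, 15, 6), (6, 9, -10), (-10, 11, 5), (5, 9, -12), (-12, 15, 2)
cycles coincide ⇒ equivalent

yes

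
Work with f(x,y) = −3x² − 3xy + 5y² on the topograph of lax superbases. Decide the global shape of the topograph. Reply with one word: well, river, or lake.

D = b²−4ac = (-3)² − 4·(-3)·5 = 69
D > 0 non-square ⇒ indefinite ⇒ periodic river

river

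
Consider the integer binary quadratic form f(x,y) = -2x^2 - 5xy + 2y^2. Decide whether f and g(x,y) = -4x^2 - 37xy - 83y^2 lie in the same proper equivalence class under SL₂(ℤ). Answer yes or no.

D₁ = 41, D₂ = 41
river cycle of f (length 10): (2, 5, -2), (-2, 3, 4), (4, 5, -1), (-1, 5, 4), (4, 3, -2), (-2, 5, 2), (2, 3, -4), (-4, 5, 1), (1, 5, -4), (-4, 3, 2)
river cycle of g (length 10): (-4, 3, 2), (2, 5, -2), (-2, 3, 4), (4, 5, -1), (-1, 5, 4), (4, 3, -2), (-2, 5, 2), (2, 3, -4), (-4, 5, 1), (1, 5, -4)
cycles coincide ⇒ equivalent

yes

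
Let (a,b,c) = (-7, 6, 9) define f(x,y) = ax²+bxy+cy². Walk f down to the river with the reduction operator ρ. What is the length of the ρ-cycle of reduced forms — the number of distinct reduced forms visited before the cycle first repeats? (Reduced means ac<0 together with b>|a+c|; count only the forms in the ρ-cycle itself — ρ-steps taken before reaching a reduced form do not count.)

D = 288, ⌊√D⌋ = 16
river: ρ → (9,12,-4)
river: ρ → (-4,12,9)
river: ρ → (9,6,-7)
river: ρ → (-7,8,8)
river: ρ → (8,8,-7)
river: ρ → (-7,6,9)
ρ-cycle length = 6 (tail of 0 descent steps not counted)

6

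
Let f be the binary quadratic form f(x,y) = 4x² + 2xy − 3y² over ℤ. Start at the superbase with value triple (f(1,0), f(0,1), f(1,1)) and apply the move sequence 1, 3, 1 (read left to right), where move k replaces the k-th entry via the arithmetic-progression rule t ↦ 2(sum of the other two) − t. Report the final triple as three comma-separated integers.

start (4,-3,3) = (f(1,0),f(0,1),f(1,1))
replace slot 1: 2·((-3)+3) − 4 = -4 → (-4,-3,3)
replace slot 3: 2·((-4)+(-3)) − 3 = -17 → (-4,-3,-17)
replace slot 1: 2·((-3)+(-17)) − (-4) = -36 → (-36,-3,-17)

-36,-3,-17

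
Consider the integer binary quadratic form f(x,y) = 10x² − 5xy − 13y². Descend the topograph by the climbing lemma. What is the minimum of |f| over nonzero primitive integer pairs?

descent: ρ → (-13,5,10)  [lands on river]
river: ρ → (10,15,-8)
river: ρ → (-8,17,8)
river: ρ → (8,15,-10)
river: ρ → (-10,5,13)
river: ρ → (13,21,-2)
river: ρ → (-2,23,2)
river: ρ → (2,21,-13)
closes: descent 1, river 8
min |a| on river = 2

2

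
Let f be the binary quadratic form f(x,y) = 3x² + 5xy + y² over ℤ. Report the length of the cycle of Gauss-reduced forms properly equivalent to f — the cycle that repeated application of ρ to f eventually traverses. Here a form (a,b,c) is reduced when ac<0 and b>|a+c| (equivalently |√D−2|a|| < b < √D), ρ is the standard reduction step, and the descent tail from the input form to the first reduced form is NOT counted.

D = 13, ⌊√D⌋ = 3
descent: ρ → (1,3,-1)  [lands on river]
river: ρ → (-1,3,1)
ρ-cycle length = 2 (tail of 1 descent step not counted)

2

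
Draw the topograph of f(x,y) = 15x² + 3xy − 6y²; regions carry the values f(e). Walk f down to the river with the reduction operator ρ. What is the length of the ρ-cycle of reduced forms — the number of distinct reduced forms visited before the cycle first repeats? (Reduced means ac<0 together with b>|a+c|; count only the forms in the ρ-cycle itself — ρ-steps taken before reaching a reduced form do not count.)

D = 369, ⌊√D⌋ = 19
descent: ρ → (-6,9,12)  [lands on river]
river: ρ → (12,15,-3)
river: ρ → (-3,15,12)
river: ρ → (12,9,-6)
river: ρ → (-6,15,6)
river: ρ → (6,9,-12)
river: ρ → (-12,15,3)
river: ρ → (3,15,-12)
river: ρ → (-12,9,6)
river: ρ → (6,15,-6)
ρ-cycle length = 10 (tail of 1 descent step not counted)

10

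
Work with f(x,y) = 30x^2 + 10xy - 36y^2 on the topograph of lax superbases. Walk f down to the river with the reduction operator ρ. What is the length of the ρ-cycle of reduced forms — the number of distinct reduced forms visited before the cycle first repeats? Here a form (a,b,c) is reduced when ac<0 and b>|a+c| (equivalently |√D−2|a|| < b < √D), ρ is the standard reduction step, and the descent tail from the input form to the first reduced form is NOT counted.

D = 4420, ⌊√D⌋ = 66
river: ρ → (-36,62,4)
river: ρ → (4,66,-4)
river: ρ → (-4,62,36)
river: ρ → (36,10,-30)
river: ρ → (-30,50,16)
river: ρ → (16,46,-36)
river: ρ → (-36,26,26)
river: ρ → (26,26,-36)
river: ρ → (-36,46,16)
river: ρ → (16,50,-30)
river: ρ → (-30,10,36)
river: ρ → (36,62,-4)
river: ρ → (-4,66,4)
river: ρ → (4,62,-36)
river: ρ → (-36,10,30)
river: ρ → (30,50,-16)
river: ρ → (-16,46,36)
river: ρ → (36,26,-26)
river: ρ → (-26,26,36)
river: ρ → (36,46,-16)
river: ρ → (-16,50,30)
river: ρ → (30,10,-36)
ρ-cycle length = 22 (tail of 0 descent steps not counted)

22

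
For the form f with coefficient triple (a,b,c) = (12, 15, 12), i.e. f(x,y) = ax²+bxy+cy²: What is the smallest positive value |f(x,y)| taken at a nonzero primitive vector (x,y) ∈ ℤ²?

translate: b→-9 (≡15 mod 24), so (12,15,12)→(12,-9,9)
flip: (12,-9,9)→(9,9,12)
reduced (well bottom): (9,9,12) with a≤c, −a<b≤a
well minimum = a = 9

9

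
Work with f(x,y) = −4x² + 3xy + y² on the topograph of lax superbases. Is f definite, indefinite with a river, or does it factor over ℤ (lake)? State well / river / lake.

D = b²−4ac = 3² − 4·(-4)·1 = 25
D = 5² is a perfect square ⇒ form factors over ℤ ⇒ lakes

lake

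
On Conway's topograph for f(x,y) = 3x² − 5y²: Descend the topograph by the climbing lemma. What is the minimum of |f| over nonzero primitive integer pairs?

descent: ρ → (-5,0,3)
descent: ρ → (3,6,-2)  [lands on river]
river: ρ → (-2,6,3)
closes: descent 2, river 2
min |a| on river = 2

2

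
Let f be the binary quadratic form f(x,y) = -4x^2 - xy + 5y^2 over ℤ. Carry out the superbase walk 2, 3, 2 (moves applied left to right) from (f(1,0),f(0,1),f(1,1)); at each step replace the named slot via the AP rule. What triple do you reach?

start (-4,5,0) = (f(1,0),f(0,1),f(1,1))
replace slot 2: 2·((-4)+0) − 5 = -13 → (-4,-13,0)
replace slot 3: 2·((-4)+(-13)) − 0 = -34 → (-4,-13,-34)
replace slot 2: 2·((-4)+(-34)) − (-13) = -63 → (-4,-63,-34)

-4,-63,-34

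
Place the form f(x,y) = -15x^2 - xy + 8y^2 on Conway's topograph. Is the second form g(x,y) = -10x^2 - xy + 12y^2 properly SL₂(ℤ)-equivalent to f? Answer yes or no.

D₁ = 481, D₂ = 481
river cycle of f (length 26): (8, 17, -6), (-6, 19, 5), (5, 21, -2), (-2, 19, 15), (15, 11, -6), (-6, 13, 13), (13, 13, -6), (-6, 11, 15), (15, 19, -2), (-2, 21, 5), … (16 more)
river cycle of g (length 30): (-10, 19, 3), (3, 17, -16), (-16, 15, 4), (4, 17, -12), (-12, 7, 9), (9, 11, -10), (-10, 9, 10), (10, 11, -9), (-9, 7, 12), (12, 17, -4), … (20 more)
cycles differ ⇒ inequivalent

no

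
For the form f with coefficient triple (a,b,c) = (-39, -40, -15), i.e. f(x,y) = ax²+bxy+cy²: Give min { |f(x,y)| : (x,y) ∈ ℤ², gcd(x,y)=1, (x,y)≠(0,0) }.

translate: b→-38 (≡40 mod 78), so (39,40,15)→(39,-38,14)
flip: (39,-38,14)→(14,38,39)
translate: b→10 (≡38 mod 28), so (14,38,39)→(14,10,15)
reduced (well bottom): (14,10,15) with a≤c, −a<b≤a
well minimum |f| = |-14| = 14 (negative-definite)

14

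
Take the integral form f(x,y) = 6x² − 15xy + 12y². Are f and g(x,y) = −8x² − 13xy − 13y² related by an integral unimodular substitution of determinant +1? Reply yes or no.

D₁ = -63, D₂ = -247
discriminants differ ⇒ not SL₂(ℤ)-equivalent

no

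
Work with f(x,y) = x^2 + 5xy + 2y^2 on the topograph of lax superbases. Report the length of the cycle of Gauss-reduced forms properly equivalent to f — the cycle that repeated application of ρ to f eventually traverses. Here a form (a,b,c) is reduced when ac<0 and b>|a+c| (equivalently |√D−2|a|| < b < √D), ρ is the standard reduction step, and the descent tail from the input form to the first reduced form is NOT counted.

D = 17, ⌊√D⌋ = 4
descent: ρ → (2,3,-1)  [lands on river]
river: ρ → (-1,3,2)
river: ρ → (2,1,-2)
river: ρ → (-2,3,1)
river: ρ → (1,3,-2)
river: ρ → (-2,1,2)
ρ-cycle length = 6 (tail of 1 descent step not counted)

6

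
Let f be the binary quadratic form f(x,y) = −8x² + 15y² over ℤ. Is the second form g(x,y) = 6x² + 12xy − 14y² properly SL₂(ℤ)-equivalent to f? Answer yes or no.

D₁ = 480, D₂ = 480
river cycle of f (length 4): (-8, 16, 7), (7, 12, -12), (-12, 12, 7), (7, 16, -8)
river cycle of g (length 4): (-14, 16, 4), (4, 16, -14), (-14, 12, 6), (6, 12, -14)
cycles differ ⇒ inequivalent

no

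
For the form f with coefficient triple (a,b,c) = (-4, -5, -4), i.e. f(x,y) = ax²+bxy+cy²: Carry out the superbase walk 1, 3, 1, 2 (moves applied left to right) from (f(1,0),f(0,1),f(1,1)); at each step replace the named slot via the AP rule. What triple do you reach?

start (-4,-4,-13) = (f(1,0),f(0,1),f(1,1))
replace slot 1: 2·((-4)+(-13)) − (-4) = -30 → (-30,-4,-13)
replace slot 3: 2·((-30)+(-4)) − (-13) = -55 → (-30,-4,-55)
replace slot 1: 2·((-4)+(-55)) − (-30) = -88 → (-88,-4,-55)
replace slot 2: 2·((-88)+(-55)) − (-4) = -282 → (-88,-282,-55)

-88,-282,-55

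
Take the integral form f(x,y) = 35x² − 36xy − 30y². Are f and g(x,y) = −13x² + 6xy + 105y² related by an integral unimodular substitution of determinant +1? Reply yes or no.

D₁ = 5496, D₂ = 5496
river cycle of f (length 28): (-30, 36, 35), (35, 34, -31), (-31, 28, 38), (38, 48, -21), (-21, 36, 50), (50, 64, -7), (-7, 62, 59), (59, 56, -10), (-10, 64, 35), (35, 6, -39), … (18 more)
river cycle of g (length 28): (-13, 58, 41), (41, 24, -30), (-30, 36, 35), (35, 34, -31), (-31, 28, 38), (38, 48, -21), (-21, 36, 50), (50, 64, -7), (-7, 62, 59), (59, 56, -10), … (18 more)
cycles coincide ⇒ equivalent

yes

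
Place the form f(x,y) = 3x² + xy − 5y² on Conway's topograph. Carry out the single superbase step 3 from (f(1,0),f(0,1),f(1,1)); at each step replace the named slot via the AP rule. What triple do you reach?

start (3,-5,-1) = (f(1,0),f(0,1),f(1,1))
replace slot 3: 2·(3+(-5)) − (-1) = -3 → (3,-5,-3)

3,-5,-3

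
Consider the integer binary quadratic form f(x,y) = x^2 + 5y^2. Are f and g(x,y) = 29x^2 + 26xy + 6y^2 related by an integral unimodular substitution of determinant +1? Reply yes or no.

D₁ = -20, D₂ = -20
f: reduced (well bottom): (1,0,5) with a≤c, −a<b≤a
g: flip: (29,26,6)→(6,-26,29)
g: translate: b→-2 (≡-26 mod 12), so (6,-26,29)→(6,-2,1)
g: flip: (6,-2,1)→(1,2,6)
g: translate: b→0 (≡2 mod 2), so (1,2,6)→(1,0,5)
g: reduced (well bottom): (1,0,5) with a≤c, −a<b≤a
reduced forms (1, 0, 5) vs (1, 0, 5) ⇒ equivalent

yes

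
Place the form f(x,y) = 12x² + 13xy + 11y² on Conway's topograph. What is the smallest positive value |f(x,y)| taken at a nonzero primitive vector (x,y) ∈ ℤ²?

translate: b→-11 (≡13 mod 24), so (12,13,11)→(12,-11,10)
flip: (12,-11,10)→(10,11,12)
translate: b→-9 (≡11 mod 20), so (10,11,12)→(10,-9,11)
reduced (well bottom): (10,-9,11) with a≤c, −a<b≤a
well minimum = a = 10

10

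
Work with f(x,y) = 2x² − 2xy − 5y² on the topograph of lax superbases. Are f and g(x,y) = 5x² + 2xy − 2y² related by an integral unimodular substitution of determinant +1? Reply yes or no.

D₁ = 44, D₂ = 44
river cycle of f (length 2): (2, 6, -1), (-1, 6, 2)
river cycle of g (length 2): (-2, 6, 1), (1, 6, -2)
cycles differ ⇒ inequivalent

no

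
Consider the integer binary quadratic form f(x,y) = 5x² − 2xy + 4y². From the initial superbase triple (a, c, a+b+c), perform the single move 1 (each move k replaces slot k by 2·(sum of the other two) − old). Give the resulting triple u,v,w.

start (5,4,7) = (f(1,0),f(0,1),f(1,1))
replace slot 1: 2·(4+7) − 5 = 17 → (17,4,7)

17,4,7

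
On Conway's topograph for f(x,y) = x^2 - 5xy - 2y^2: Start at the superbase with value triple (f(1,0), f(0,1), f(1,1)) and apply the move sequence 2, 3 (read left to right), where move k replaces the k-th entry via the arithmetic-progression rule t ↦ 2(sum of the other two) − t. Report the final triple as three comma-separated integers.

start (1,-2,-6) = (f(1,0),f(0,1),f(1,1))
replace slot 2: 2·(1+(-6)) − (-2) = -8 → (1,-8,-6)
replace slot 3: 2·(1+(-8)) − (-6) = -8 → (1,-8,-8)

1,-8,-8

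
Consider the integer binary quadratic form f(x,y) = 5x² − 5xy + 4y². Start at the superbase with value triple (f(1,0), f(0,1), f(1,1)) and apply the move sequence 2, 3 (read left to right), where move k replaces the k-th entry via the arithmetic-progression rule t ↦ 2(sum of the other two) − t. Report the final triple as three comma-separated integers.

start (5,4,4) = (f(1,0),f(0,1),f(1,1))
replace slot 2: 2·(5+4) − 4 = 14 → (5,14,4)
replace slot 3: 2·(5+14) − 4 = 34 → (5,14,34)

5,14,34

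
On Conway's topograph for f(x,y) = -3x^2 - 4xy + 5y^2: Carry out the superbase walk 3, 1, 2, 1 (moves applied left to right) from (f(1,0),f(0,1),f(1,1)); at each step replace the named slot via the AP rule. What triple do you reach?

start (-3,5,-2) = (f(1,0),f(0,1),f(1,1))
replace slot 3: 2·((-3)+5) − (-2) = 6 → (-3,5,6)
replace slot 1: 2·(5+6) − (-3) = 25 → (25,5,6)
replace slot 2: 2·(25+6) − 5 = 57 → (25,57,6)
replace slot 1: 2·(57+6) − 25 = 101 → (101,57,6)

101,57,6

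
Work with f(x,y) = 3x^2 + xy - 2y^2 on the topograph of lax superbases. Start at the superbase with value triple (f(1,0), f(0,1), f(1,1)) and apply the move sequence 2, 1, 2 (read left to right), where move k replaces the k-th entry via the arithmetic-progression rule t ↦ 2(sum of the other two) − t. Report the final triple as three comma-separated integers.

start (3,-2,2) = (f(1,0),f(0,1),f(1,1))
replace slot 2: 2·(3+2) − (-2) = 12 → (3,12,2)
replace slot 1: 2·(12+2) − 3 = 25 → (25,12,2)
replace slot 2: 2·(25+2) − 12 = 42 → (25,42,2)

25,42,2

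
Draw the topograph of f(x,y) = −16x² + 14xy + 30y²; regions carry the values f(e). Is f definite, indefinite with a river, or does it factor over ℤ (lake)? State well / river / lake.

D = b²−4ac = 14² − 4·(-16)·30 = 2116
D = 46² is a perfect square ⇒ form factors over ℤ ⇒ lakes

lake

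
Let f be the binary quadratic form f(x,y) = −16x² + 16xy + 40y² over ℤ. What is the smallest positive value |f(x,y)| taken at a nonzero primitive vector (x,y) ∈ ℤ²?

descent: ρ → (40,-16,-16)
descent: ρ → (-16,48,8)  [lands on river]
river: ρ → (8,48,-16)
closes: descent 2, river 2
min |a| on river = 8

8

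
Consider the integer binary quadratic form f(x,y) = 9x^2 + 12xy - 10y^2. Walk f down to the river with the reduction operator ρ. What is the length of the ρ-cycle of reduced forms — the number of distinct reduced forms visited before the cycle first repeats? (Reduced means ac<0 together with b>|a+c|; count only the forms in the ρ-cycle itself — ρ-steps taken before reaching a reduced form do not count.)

D = 504, ⌊√D⌋ = 22
river: ρ → (-10,8,11)
river: ρ → (11,14,-7)
river: ρ → (-7,14,11)
river: ρ → (11,8,-10)
river: ρ → (-10,12,9)
river: ρ → (9,6,-13)
river: ρ → (-13,20,2)
river: ρ → (2,20,-13)
river: ρ → (-13,6,9)
river: ρ → (9,12,-10)
ρ-cycle length = 10 (tail of 0 descent steps not counted)

10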